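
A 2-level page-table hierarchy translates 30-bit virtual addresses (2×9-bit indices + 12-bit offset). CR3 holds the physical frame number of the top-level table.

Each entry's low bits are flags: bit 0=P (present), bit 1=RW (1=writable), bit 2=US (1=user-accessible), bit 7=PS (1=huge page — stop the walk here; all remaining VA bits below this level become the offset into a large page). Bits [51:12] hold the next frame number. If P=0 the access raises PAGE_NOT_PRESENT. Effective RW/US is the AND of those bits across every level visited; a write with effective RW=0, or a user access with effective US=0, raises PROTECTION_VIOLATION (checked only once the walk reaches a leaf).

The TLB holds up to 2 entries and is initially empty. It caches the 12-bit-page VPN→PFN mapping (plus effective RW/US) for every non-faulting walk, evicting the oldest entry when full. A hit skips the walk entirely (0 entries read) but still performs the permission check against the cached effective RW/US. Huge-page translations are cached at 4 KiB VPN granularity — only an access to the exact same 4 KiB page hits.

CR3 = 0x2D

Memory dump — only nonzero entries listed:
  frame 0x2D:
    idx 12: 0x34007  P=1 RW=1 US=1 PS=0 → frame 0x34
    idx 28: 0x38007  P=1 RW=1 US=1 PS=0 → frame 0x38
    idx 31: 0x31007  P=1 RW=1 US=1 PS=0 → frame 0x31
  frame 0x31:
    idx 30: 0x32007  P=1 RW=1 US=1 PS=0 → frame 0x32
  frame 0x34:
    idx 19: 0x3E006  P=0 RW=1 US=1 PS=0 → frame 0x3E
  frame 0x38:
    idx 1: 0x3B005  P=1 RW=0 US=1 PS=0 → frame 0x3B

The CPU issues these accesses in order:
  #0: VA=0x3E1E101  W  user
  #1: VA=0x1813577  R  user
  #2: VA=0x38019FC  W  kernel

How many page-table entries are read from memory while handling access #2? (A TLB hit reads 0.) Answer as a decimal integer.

Per-access translation:
#0 VA=0x3E1E101 (w,user):
  [0] read 0x2D idx=31: raw=0x31007 flags P=1 W=1 U=1 S=0
  [1] read 0x31 idx=30: raw=0x32007 flags P=1 W=1 U=1 S=0
  → PA=0x32101  (2 entries read)
#1 VA=0x1813577 (r,user):
  [0] read 0x2D idx=12: raw=0x34007 flags P=1 W=1 U=1 S=0
  [1] read 0x34 idx=19: raw=0x3E006 flags P=0 W=1 U=1 S=0
  ✗ PAGE_NOT_PRESENT  [2 reads]
#2 VA=0x38019FC (w,kernel):
  [0] read 0x2D idx=28: raw=0x38007 flags P=1 W=1 U=1 S=0
  [1] read 0x38 idx=1: raw=0x3B005 flags P=1 W=0 U=1 S=0
  ✗ PROTECTION_VIOLATION  [2 reads]

Entries read for #2: 2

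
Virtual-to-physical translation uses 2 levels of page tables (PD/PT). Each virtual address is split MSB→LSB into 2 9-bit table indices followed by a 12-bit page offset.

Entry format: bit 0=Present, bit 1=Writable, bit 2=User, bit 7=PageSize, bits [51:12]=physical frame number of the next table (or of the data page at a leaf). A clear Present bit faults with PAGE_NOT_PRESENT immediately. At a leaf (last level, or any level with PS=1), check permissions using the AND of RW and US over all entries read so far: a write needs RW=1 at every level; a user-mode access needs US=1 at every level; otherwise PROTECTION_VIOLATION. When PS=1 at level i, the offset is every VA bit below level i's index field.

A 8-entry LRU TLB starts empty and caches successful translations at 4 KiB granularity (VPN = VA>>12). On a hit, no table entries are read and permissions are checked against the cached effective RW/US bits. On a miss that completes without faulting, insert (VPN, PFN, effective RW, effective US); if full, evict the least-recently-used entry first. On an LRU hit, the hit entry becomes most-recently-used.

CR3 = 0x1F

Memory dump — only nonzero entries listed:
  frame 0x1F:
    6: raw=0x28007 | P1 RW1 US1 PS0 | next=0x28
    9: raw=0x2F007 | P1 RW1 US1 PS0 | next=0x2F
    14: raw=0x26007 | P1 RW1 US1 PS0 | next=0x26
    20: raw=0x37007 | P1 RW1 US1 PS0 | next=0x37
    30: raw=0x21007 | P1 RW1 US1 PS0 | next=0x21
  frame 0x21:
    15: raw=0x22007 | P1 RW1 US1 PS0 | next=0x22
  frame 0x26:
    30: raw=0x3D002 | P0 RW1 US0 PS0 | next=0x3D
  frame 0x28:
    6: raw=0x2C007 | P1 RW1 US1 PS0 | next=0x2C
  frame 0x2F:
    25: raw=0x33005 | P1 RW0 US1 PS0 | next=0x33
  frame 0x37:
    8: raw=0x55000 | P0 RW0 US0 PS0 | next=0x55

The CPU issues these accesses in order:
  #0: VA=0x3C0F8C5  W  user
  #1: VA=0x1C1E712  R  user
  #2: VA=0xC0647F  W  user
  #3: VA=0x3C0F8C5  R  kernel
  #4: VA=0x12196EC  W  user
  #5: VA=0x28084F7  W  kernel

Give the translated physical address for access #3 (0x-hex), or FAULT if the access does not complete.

Walk each access:
#0 VA=0x3C0F8C5 (w,user):
  lvl0: tbl 0x1F, slot 30 ⇒ 0x21007 (P1/RW1/US1/PS0)
  lvl1: tbl 0x21, slot 15 ⇒ 0x22007 (P1/RW1/US1/PS0)
  ✓ 0x228C5  — 2 lookups
#1 VA=0x1C1E712 (r,user):
  lvl0: tbl 0x1F, slot 14 ⇒ 0x26007 (P1/RW1/US1/PS0)
  lvl1: tbl 0x26, slot 30 ⇒ 0x3D002 (P0/RW1/US0/PS0)
  → PAGE_NOT_PRESENT  (2 entries read)
#2 VA=0xC0647F (w,user):
  lvl0: tbl 0x1F, slot 6 ⇒ 0x28007 (P1/RW1/US1/PS0)
  lvl1: tbl 0x28, slot 6 ⇒ 0x2C007 (P1/RW1/US1/PS0)
  ✓ 0x2C47F  — 2 lookups
#3 VA=0x3C0F8C5 (r,kernel):
  TLB hit vpn=0x3C0F → PA=0x228C5
#4 VA=0x12196EC (w,user):
  lvl0: tbl 0x1F, slot 9 ⇒ 0x2F007 (P1/RW1/US1/PS0)
  lvl1: tbl 0x2F, slot 25 ⇒ 0x33005 (P1/RW0/US1/PS0)
  → PROTECTION_VIOLATION  (2 entries read)
#5 VA=0x28084F7 (w,kernel):
  lvl0: tbl 0x1F, slot 20 ⇒ 0x37007 (P1/RW1/US1/PS0)
  lvl1: tbl 0x37, slot 8 ⇒ 0x55000 (P0/RW0/US0/PS0)
  → PAGE_NOT_PRESENT  (2 entries read)

Access #3 PA: 0x228C5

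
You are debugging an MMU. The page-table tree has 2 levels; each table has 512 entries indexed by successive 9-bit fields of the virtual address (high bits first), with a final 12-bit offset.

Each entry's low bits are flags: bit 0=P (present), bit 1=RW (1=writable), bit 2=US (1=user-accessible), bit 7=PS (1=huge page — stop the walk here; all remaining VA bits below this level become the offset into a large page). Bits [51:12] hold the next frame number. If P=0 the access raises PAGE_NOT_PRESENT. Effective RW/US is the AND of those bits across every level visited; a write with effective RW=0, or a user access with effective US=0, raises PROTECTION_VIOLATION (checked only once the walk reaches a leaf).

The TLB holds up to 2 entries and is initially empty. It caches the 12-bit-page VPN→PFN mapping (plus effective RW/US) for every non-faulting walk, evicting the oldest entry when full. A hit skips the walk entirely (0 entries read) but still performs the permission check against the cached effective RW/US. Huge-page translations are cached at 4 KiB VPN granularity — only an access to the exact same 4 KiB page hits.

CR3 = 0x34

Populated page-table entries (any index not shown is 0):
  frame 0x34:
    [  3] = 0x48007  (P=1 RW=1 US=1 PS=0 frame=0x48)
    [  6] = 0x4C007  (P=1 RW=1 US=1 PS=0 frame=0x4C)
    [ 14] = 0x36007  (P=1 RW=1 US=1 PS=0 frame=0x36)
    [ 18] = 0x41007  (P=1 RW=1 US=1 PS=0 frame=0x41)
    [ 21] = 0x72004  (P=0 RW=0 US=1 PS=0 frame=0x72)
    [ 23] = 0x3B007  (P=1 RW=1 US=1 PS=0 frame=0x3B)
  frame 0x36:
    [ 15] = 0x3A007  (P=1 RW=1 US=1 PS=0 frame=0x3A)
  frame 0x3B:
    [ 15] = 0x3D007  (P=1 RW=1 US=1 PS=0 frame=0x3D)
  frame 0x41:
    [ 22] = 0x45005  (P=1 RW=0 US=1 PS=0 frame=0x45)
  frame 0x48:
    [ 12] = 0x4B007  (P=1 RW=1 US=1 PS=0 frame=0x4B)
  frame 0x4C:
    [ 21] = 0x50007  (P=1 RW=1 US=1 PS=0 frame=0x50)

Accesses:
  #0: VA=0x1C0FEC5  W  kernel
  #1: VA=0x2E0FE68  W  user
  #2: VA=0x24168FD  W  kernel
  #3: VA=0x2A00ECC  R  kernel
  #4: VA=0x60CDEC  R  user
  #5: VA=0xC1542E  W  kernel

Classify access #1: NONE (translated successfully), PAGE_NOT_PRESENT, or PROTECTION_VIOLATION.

Trace:
#0 VA=0x1C0FEC5 (w,kernel):
  lvl0: tbl 0x34, slot 14 ⇒ 0x36007 (P1/RW1/US1/PS0)
  lvl1: tbl 0x36, slot 15 ⇒ 0x3A007 (P1/RW1/US1/PS0)
  ✓ 0x3AEC5  — 2 lookups
#1 VA=0x2E0FE68 (w,user):
  lvl0: tbl 0x34, slot 23 ⇒ 0x3B007 (P1/RW1/US1/PS0)
  lvl1: tbl 0x3B, slot 15 ⇒ 0x3D007 (P1/RW1/US1/PS0)
  ✓ 0x3DE68  — 2 lookups
#2 VA=0x24168FD (w,kernel):
  lvl0: tbl 0x34, slot 18 ⇒ 0x41007 (P1/RW1/US1/PS0)
  lvl1: tbl 0x41, slot 22 ⇒ 0x45005 (P1/RW0/US1/PS0)
  → PROTECTION_VIOLATION  (2 entries read)
#3 VA=0x2A00ECC (r,kernel):
  lvl0: tbl 0x34, slot 21 ⇒ 0x72004 (P0/RW0/US1/PS0)
  → PAGE_NOT_PRESENT  (1 entries read)
#4 VA=0x60CDEC (r,user):
  lvl0: tbl 0x34, slot 3 ⇒ 0x48007 (P1/RW1/US1/PS0)
  lvl1: tbl 0x48, slot 12 ⇒ 0x4B007 (P1/RW1/US1/PS0)
  ✓ 0x4BDEC  — 2 lookups
#5 VA=0xC1542E (w,kernel):
  lvl0: tbl 0x34, slot 6 ⇒ 0x4C007 (P1/RW1/US1/PS0)
  lvl1: tbl 0x4C, slot 21 ⇒ 0x50007 (P1/RW1/US1/PS0)
  ✓ 0x5042E  — 2 lookups

Access #1 fault: NONE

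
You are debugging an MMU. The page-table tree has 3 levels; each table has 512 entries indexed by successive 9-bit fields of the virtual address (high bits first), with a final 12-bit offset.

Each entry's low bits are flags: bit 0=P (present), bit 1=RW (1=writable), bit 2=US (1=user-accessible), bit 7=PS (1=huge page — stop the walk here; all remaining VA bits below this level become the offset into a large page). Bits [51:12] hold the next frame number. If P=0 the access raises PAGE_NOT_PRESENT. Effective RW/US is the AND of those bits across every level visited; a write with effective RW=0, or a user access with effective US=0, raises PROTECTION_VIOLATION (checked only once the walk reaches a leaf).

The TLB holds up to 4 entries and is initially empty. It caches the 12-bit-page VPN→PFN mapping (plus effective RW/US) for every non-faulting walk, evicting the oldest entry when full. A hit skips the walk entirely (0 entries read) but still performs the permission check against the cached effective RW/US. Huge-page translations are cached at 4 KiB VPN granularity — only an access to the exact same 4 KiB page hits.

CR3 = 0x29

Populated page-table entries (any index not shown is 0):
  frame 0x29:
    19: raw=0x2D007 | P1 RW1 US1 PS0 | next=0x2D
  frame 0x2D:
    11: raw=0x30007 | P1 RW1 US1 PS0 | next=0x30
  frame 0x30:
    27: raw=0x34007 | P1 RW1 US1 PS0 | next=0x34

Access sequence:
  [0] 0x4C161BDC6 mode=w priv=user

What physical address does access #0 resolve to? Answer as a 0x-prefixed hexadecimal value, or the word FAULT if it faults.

Trace:
#0 VA=0x4C161BDC6 (w,user):
  L0: frame=0x29 idx=19 entry=0x2D007 [P=1 RW=1 US=1 PS=0]
  L1: frame=0x2D idx=11 entry=0x30007 [P=1 RW=1 US=1 PS=0]
  L2: frame=0x30 idx=27 entry=0x34007 [P=1 RW=1 US=1 PS=0]
  ✓ 0x34DC6  — 3 lookups

Access #0 PA: 0x34DC6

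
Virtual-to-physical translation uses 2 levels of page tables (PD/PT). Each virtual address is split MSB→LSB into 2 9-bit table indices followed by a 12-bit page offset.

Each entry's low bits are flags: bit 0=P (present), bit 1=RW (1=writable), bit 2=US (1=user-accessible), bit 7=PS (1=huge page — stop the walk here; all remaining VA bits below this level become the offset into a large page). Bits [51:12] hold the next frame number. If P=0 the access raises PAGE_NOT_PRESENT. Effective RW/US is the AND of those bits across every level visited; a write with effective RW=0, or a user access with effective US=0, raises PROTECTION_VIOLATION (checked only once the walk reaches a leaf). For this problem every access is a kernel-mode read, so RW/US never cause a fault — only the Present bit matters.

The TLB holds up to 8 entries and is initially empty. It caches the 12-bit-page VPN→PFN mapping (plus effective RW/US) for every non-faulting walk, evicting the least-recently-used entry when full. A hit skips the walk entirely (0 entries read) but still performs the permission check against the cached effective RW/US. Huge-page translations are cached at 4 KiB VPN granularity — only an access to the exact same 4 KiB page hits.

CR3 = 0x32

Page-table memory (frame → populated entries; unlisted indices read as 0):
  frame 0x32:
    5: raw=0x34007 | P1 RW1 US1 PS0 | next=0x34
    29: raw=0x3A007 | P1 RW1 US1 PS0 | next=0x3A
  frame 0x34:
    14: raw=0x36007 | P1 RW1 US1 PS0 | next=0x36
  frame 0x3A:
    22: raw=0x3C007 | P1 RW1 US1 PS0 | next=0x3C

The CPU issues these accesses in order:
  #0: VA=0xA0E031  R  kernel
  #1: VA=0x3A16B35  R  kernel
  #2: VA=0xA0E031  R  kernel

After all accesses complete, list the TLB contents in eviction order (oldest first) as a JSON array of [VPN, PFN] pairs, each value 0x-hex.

Trace:
#0 VA=0xA0E031 (r,kernel):
  L0: frame=0x32 idx=5 entry=0x34007 [P=1 RW=1 US=1 PS=0]
  L1: frame=0x34 idx=14 entry=0x36007 [P=1 RW=1 US=1 PS=0]
  ✓ 0x36031  — 2 lookups
#1 VA=0x3A16B35 (r,kernel):
  L0: frame=0x32 idx=29 entry=0x3A007 [P=1 RW=1 US=1 PS=0]
  L1: frame=0x3A idx=22 entry=0x3C007 [P=1 RW=1 US=1 PS=0]
  ✓ 0x3CB35  — 2 lookups
#2 VA=0xA0E031 (r,kernel):
  TLB hit vpn=0xA0E → PA=0x36031

TLB: [["0x3A16", "0x3C"], ["0xA0E", "0x36"]]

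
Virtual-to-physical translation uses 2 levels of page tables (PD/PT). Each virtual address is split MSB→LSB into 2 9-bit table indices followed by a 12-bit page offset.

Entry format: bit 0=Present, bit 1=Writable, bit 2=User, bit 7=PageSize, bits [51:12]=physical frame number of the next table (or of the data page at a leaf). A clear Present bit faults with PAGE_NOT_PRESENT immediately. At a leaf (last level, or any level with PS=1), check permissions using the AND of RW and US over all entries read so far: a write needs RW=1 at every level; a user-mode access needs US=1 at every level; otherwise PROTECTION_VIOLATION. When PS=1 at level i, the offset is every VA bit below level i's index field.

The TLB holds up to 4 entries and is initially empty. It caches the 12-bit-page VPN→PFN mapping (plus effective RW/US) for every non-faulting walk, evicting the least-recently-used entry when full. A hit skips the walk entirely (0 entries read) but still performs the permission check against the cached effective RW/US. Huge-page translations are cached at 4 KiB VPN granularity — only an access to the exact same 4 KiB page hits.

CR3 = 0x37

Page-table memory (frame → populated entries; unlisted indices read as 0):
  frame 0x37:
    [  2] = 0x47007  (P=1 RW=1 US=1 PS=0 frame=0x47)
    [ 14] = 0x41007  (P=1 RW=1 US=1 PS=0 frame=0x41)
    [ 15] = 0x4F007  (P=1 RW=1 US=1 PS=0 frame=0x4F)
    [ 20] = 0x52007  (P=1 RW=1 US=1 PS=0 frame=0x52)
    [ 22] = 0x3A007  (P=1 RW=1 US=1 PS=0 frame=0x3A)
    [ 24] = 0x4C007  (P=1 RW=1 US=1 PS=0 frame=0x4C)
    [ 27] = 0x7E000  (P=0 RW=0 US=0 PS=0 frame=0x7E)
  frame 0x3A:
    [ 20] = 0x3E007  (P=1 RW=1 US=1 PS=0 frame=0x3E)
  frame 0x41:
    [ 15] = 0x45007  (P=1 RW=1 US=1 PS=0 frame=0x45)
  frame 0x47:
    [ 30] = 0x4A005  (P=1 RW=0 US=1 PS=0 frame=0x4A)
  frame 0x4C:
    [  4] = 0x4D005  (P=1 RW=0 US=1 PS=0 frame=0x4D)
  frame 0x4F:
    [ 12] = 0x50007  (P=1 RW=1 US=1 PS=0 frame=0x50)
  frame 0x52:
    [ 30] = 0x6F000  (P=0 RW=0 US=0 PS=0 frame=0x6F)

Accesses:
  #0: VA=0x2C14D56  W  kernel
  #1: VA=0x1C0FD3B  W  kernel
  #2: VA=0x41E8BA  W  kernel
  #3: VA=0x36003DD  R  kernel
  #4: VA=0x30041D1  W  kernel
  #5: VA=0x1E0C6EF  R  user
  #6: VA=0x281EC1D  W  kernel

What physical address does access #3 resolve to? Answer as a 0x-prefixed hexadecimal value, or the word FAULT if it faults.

Walk each access:
#0 VA=0x2C14D56 (w,kernel):
  L0 @0x37[22] → 0x3A007  P=1,RW=1,US=1,PS=0
  L1 @0x3A[20] → 0x3E007  P=1,RW=1,US=1,PS=0
  → PA=0x3ED56  (2 entries read)
#1 VA=0x1C0FD3B (w,kernel):
  L0 @0x37[14] → 0x41007  P=1,RW=1,US=1,PS=0
  L1 @0x41[15] → 0x45007  P=1,RW=1,US=1,PS=0
  → PA=0x45D3B  (2 entries read)
#2 VA=0x41E8BA (w,kernel):
  L0 @0x37[2] → 0x47007  P=1,RW=1,US=1,PS=0
  L1 @0x47[30] → 0x4A005  P=1,RW=0,US=1,PS=0
  ⇒ fault: PROTECTION_VIOLATION  — 2 lookups
#3 VA=0x36003DD (r,kernel):
  L0 @0x37[27] → 0x7E000  P=0,RW=0,US=0,PS=0
  ⇒ fault: PAGE_NOT_PRESENT  — 1 lookups
#4 VA=0x30041D1 (w,kernel):
  L0 @0x37[24] → 0x4C007  P=1,RW=1,US=1,PS=0
  L1 @0x4C[4] → 0x4D005  P=1,RW=0,US=1,PS=0
  ⇒ fault: PROTECTION_VIOLATION  — 2 lookups
#5 VA=0x1E0C6EF (r,user):
  L0 @0x37[15] → 0x4F007  P=1,RW=1,US=1,PS=0
  L1 @0x4F[12] → 0x50007  P=1,RW=1,US=1,PS=0
  → PA=0x506EF  (2 entries read)
#6 VA=0x281EC1D (w,kernel):
  L0 @0x37[20] → 0x52007  P=1,RW=1,US=1,PS=0
  L1 @0x52[30] → 0x6F000  P=0,RW=0,US=0,PS=0
  ⇒ fault: PAGE_NOT_PRESENT  — 2 lookups

Access #3 PA: FAULT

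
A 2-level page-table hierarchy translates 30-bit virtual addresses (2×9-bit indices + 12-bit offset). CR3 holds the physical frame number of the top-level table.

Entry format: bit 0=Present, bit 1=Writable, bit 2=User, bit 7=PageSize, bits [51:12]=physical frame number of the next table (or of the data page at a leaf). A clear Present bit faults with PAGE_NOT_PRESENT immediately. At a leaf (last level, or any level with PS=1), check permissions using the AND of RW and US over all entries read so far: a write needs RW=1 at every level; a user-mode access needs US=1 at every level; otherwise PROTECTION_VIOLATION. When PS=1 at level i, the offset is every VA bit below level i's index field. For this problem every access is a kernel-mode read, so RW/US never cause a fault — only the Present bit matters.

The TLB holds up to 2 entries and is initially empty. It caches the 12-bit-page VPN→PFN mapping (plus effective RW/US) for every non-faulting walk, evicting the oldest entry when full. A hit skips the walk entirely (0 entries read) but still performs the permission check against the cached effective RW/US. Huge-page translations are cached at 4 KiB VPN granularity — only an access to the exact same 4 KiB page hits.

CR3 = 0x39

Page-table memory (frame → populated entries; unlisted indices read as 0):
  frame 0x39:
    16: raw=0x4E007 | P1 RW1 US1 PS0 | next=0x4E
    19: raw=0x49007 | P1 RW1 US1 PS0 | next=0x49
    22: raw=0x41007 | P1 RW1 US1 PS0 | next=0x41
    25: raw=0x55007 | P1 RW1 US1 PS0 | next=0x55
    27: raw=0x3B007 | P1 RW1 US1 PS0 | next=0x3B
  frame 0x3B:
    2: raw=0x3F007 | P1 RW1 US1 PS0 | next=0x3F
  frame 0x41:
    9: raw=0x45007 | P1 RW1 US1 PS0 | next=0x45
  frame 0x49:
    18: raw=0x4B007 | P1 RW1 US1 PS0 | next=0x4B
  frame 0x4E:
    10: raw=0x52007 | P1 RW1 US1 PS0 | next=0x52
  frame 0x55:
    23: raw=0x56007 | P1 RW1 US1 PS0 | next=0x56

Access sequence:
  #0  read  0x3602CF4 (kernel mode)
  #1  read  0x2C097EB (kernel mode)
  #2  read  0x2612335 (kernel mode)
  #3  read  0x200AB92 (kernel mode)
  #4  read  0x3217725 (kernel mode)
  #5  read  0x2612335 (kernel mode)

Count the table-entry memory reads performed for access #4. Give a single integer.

Trace:
#0 VA=0x3602CF4 (r,kernel):
  [0] read 0x39 idx=27: raw=0x3B007 flags P=1 W=1 U=1 S=0
  [1] read 0x3B idx=2: raw=0x3F007 flags P=1 W=1 U=1 S=0
  ✓ 0x3FCF4  — 2 lookups
#1 VA=0x2C097EB (r,kernel):
  [0] read 0x39 idx=22: raw=0x41007 flags P=1 W=1 U=1 S=0
  [1] read 0x41 idx=9: raw=0x45007 flags P=1 W=1 U=1 S=0
  ✓ 0x457EB  — 2 lookups
#2 VA=0x2612335 (r,kernel):
  [0] read 0x39 idx=19: raw=0x49007 flags P=1 W=1 U=1 S=0
  [1] read 0x49 idx=18: raw=0x4B007 flags P=1 W=1 U=1 S=0
  ✓ 0x4B335  — 2 lookups
#3 VA=0x200AB92 (r,kernel):
  [0] read 0x39 idx=16: raw=0x4E007 flags P=1 W=1 U=1 S=0
  [1] read 0x4E idx=10: raw=0x52007 flags P=1 W=1 U=1 S=0
  ✓ 0x52B92  — 2 lookups
#4 VA=0x3217725 (r,kernel):
  [0] read 0x39 idx=25: raw=0x55007 flags P=1 W=1 U=1 S=0
  [1] read 0x55 idx=23: raw=0x56007 flags P=1 W=1 U=1 S=0
  ✓ 0x56725  — 2 lookups
#5 VA=0x2612335 (r,kernel):
  [0] read 0x39 idx=19: raw=0x49007 flags P=1 W=1 U=1 S=0
  [1] read 0x49 idx=18: raw=0x4B007 flags P=1 W=1 U=1 S=0
  ✓ 0x4B335  — 2 lookups

Entries read for #4: 2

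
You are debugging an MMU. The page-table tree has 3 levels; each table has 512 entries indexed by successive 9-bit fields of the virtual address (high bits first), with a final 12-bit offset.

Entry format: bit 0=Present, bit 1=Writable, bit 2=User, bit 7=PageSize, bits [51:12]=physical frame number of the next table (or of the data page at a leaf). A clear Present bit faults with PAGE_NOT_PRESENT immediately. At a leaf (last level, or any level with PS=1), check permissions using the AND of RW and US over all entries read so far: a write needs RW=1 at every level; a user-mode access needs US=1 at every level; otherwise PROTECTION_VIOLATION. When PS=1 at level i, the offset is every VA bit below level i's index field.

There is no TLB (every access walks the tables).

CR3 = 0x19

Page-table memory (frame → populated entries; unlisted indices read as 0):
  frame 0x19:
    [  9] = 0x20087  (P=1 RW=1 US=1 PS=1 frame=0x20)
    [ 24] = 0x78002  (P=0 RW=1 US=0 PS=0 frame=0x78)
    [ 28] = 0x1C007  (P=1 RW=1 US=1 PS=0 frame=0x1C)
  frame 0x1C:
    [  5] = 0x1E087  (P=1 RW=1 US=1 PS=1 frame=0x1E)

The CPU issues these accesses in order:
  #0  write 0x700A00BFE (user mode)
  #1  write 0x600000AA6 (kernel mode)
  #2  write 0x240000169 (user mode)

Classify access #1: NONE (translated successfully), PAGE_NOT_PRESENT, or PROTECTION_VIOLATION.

Per-access translation:
#0 VA=0x700A00BFE (w,user):
  [0] read 0x19 idx=28: raw=0x1C007 flags P=1 W=1 U=1 S=0
  [1] read 0x1C idx=5: raw=0x1E087 flags P=1 W=1 U=1 S=1
  ⇒ phys 0x1EBFE (huge @L1)  [2 reads]
#1 VA=0x600000AA6 (w,kernel):
  [0] read 0x19 idx=24: raw=0x78002 flags P=0 W=1 U=0 S=0
  ✗ PAGE_NOT_PRESENT  [1 reads]
#2 VA=0x240000169 (w,user):
  [0] read 0x19 idx=9: raw=0x20087 flags P=1 W=1 U=1 S=1
  ⇒ phys 0x20169 (huge @L0)  [1 reads]

Access #1 fault: PAGE_NOT_PRESENT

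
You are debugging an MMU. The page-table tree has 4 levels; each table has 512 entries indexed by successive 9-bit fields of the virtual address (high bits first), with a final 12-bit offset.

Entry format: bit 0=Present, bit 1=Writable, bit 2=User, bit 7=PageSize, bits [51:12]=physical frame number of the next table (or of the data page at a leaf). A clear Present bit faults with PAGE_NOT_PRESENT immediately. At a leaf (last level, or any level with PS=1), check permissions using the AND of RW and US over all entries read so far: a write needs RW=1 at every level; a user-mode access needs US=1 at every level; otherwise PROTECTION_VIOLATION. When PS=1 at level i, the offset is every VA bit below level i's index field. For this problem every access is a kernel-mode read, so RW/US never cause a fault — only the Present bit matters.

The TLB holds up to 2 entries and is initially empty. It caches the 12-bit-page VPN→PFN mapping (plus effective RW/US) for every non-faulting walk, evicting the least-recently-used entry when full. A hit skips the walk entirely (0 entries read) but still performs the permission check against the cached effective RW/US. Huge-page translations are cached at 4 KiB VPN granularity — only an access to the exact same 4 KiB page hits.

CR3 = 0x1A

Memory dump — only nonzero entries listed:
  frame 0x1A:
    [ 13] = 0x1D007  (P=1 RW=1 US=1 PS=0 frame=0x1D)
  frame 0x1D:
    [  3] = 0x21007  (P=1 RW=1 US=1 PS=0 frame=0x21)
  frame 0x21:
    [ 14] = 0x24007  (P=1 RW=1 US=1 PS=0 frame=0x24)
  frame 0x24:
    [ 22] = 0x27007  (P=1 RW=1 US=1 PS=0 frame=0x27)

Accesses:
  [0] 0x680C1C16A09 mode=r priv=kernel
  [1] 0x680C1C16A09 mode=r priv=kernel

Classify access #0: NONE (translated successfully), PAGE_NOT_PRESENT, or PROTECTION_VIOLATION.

Per-access translation:
#0 VA=0x680C1C16A09 (r,kernel):
  L0 @0x1A[13] → 0x1D007  P=1,RW=1,US=1,PS=0
  L1 @0x1D[3] → 0x21007  P=1,RW=1,US=1,PS=0
  L2 @0x21[14] → 0x24007  P=1,RW=1,US=1,PS=0
  L3 @0x24[22] → 0x27007  P=1,RW=1,US=1,PS=0
  ✓ 0x27A09  — 4 lookups
#1 VA=0x680C1C16A09 (r,kernel):
  TLB hit vpn=0x680C1C16 → PA=0x27A09

Access #0 fault: NONE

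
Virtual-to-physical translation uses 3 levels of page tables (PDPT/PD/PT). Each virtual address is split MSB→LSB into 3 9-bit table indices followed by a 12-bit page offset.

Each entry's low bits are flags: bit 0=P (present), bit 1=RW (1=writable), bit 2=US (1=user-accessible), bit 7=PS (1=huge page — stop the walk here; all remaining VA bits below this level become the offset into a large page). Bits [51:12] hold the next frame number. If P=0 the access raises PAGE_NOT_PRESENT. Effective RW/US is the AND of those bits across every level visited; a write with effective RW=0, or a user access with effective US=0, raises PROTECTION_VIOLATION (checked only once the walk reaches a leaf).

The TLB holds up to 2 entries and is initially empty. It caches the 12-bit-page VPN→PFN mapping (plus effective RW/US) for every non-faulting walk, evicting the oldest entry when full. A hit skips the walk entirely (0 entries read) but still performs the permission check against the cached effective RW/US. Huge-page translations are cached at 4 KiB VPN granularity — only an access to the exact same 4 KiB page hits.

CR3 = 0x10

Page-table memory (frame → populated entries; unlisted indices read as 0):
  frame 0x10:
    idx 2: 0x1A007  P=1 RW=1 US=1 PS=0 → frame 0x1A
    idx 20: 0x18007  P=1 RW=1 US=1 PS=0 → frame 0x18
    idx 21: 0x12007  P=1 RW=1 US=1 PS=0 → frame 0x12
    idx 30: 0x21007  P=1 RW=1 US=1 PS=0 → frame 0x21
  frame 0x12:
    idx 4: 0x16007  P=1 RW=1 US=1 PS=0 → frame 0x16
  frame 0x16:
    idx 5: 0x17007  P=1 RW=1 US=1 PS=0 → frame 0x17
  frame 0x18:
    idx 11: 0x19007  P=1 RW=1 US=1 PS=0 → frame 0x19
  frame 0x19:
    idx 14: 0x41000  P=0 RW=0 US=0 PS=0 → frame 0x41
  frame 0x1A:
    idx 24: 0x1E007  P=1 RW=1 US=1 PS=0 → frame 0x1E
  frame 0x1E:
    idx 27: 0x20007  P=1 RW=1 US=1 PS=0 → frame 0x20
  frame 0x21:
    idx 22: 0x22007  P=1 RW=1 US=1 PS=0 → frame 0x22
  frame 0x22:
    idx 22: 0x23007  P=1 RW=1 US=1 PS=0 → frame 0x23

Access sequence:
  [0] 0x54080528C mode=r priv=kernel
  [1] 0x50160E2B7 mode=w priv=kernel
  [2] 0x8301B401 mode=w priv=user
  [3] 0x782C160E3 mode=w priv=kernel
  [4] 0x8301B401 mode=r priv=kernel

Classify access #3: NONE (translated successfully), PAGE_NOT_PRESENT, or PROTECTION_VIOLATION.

Walk each access:
#0 VA=0x54080528C (r,kernel):
  L0 @0x10[21] → 0x12007  P=1,RW=1,US=1,PS=0
  L1 @0x12[4] → 0x16007  P=1,RW=1,US=1,PS=0
  L2 @0x16[5] → 0x17007  P=1,RW=1,US=1,PS=0
  → PA=0x1728C  (3 entries read)
#1 VA=0x50160E2B7 (w,kernel):
  L0 @0x10[20] → 0x18007  P=1,RW=1,US=1,PS=0
  L1 @0x18[11] → 0x19007  P=1,RW=1,US=1,PS=0
  L2 @0x19[14] → 0x41000  P=0,RW=0,US=0,PS=0
  ✗ PAGE_NOT_PRESENT  [3 reads]
#2 VA=0x8301B401 (w,user):
  L0 @0x10[2] → 0x1A007  P=1,RW=1,US=1,PS=0
  L1 @0x1A[24] → 0x1E007  P=1,RW=1,US=1,PS=0
  L2 @0x1E[27] → 0x20007  P=1,RW=1,US=1,PS=0
  → PA=0x20401  (3 entries read)
#3 VA=0x782C160E3 (w,kernel):
  L0 @0x10[30] → 0x21007  P=1,RW=1,US=1,PS=0
  L1 @0x21[22] → 0x22007  P=1,RW=1,US=1,PS=0
  L2 @0x22[22] → 0x23007  P=1,RW=1,US=1,PS=0
  → PA=0x230E3  (3 entries read)
#4 VA=0x8301B401 (r,kernel):
  TLB hit vpn=0x8301B → PA=0x20401

Access #3 fault: NONE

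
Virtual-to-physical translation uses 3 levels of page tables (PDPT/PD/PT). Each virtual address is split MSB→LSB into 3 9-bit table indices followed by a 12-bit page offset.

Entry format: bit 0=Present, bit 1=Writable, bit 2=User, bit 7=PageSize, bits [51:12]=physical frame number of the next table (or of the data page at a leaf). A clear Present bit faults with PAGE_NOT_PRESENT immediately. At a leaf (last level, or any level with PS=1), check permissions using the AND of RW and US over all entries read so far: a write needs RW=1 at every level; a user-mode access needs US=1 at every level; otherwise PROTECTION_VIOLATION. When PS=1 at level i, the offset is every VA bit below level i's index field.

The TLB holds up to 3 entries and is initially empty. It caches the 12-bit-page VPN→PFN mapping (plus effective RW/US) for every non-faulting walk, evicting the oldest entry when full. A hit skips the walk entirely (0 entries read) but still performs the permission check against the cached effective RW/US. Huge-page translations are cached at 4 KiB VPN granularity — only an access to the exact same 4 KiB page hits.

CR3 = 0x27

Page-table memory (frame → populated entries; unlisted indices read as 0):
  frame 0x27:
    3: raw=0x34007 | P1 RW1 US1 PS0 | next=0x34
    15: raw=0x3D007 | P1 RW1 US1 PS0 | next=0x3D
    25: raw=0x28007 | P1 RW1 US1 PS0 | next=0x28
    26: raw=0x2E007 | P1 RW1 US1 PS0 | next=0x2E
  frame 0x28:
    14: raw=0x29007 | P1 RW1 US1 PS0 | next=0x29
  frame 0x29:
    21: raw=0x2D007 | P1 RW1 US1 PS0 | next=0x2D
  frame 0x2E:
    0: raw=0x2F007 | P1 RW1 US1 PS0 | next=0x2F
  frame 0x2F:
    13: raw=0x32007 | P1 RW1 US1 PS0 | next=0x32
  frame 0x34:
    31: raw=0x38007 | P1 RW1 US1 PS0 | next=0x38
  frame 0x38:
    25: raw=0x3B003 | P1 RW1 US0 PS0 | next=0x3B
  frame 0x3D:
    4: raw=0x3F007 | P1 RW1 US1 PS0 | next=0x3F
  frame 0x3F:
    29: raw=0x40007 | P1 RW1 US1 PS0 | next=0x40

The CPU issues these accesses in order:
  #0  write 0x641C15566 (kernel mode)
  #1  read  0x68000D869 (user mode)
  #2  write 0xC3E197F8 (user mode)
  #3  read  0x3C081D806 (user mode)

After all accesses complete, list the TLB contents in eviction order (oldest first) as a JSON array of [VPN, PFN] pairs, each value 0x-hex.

Walk each access:
#0 VA=0x641C15566 (w,kernel):
  [0] read 0x27 idx=25: raw=0x28007 flags P=1 W=1 U=1 S=0
  [1] read 0x28 idx=14: raw=0x29007 flags P=1 W=1 U=1 S=0
  [2] read 0x29 idx=21: raw=0x2D007 flags P=1 W=1 U=1 S=0
  ⇒ phys 0x2D566  [3 reads]
#1 VA=0x68000D869 (r,user):
  [0] read 0x27 idx=26: raw=0x2E007 flags P=1 W=1 U=1 S=0
  [1] read 0x2E idx=0: raw=0x2F007 flags P=1 W=1 U=1 S=0
  [2] read 0x2F idx=13: raw=0x32007 flags P=1 W=1 U=1 S=0
  ⇒ phys 0x32869  [3 reads]
#2 VA=0xC3E197F8 (w,user):
  [0] read 0x27 idx=3: raw=0x34007 flags P=1 W=1 U=1 S=0
  [1] read 0x34 idx=31: raw=0x38007 flags P=1 W=1 U=1 S=0
  [2] read 0x38 idx=25: raw=0x3B003 flags P=1 W=1 U=0 S=0
  → PROTECTION_VIOLATION  (3 entries read)
#3 VA=0x3C081D806 (r,user):
  [0] read 0x27 idx=15: raw=0x3D007 flags P=1 W=1 U=1 S=0
  [1] read 0x3D idx=4: raw=0x3F007 flags P=1 W=1 U=1 S=0
  [2] read 0x3F idx=29: raw=0x40007 flags P=1 W=1 U=1 S=0
  ⇒ phys 0x40806  [3 reads]

TLB: [["0x641C15", "0x2D"], ["0x68000D", "0x32"], ["0x3C081D", "0x40"]]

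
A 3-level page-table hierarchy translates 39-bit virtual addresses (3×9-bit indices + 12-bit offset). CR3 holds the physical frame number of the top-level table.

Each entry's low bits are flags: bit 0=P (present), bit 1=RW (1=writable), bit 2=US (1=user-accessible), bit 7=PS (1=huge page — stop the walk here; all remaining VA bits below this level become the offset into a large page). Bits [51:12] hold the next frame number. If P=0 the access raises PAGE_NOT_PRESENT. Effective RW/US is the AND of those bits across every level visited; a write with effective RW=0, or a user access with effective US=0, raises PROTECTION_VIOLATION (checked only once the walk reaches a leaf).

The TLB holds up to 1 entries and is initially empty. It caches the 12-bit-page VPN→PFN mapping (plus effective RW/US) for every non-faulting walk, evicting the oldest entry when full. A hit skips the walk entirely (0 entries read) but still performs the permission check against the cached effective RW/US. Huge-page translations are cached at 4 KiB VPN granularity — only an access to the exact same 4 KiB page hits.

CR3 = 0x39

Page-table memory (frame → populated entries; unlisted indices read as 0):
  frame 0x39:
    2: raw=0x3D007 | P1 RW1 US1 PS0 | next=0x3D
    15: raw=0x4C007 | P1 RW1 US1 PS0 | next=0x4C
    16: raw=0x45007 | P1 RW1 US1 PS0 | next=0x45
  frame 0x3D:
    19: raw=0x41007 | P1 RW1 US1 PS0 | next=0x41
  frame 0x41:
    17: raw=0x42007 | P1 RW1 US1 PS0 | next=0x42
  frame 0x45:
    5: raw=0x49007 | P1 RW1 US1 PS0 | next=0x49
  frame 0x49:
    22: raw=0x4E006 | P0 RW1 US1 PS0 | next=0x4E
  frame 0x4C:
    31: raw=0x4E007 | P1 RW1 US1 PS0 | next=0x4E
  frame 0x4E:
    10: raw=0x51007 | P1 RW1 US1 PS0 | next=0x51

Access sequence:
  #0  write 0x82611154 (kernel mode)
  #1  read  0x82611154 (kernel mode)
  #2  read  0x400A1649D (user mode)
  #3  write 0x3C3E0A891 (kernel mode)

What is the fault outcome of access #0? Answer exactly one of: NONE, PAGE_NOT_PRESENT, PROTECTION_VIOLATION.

Trace:
#0 VA=0x82611154 (w,kernel):
  L0 @0x39[2] → 0x3D007  P=1,RW=1,US=1,PS=0
  L1 @0x3D[19] → 0x41007  P=1,RW=1,US=1,PS=0
  L2 @0x41[17] → 0x42007  P=1,RW=1,US=1,PS=0
  → PA=0x42154  (3 entries read)
#1 VA=0x82611154 (r,kernel):
  TLB hit vpn=0x82611 → PA=0x42154
#2 VA=0x400A1649D (r,user):
  L0 @0x39[16] → 0x45007  P=1,RW=1,US=1,PS=0
  L1 @0x45[5] → 0x49007  P=1,RW=1,US=1,PS=0
  L2 @0x49[22] → 0x4E006  P=0,RW=1,US=1,PS=0
  ⇒ fault: PAGE_NOT_PRESENT  — 3 lookups
#3 VA=0x3C3E0A891 (w,kernel):
  L0 @0x39[15] → 0x4C007  P=1,RW=1,US=1,PS=0
  L1 @0x4C[31] → 0x4E007  P=1,RW=1,US=1,PS=0
  L2 @0x4E[10] → 0x51007  P=1,RW=1,US=1,PS=0
  → PA=0x51891  (3 entries read)

Access #0 fault: NONE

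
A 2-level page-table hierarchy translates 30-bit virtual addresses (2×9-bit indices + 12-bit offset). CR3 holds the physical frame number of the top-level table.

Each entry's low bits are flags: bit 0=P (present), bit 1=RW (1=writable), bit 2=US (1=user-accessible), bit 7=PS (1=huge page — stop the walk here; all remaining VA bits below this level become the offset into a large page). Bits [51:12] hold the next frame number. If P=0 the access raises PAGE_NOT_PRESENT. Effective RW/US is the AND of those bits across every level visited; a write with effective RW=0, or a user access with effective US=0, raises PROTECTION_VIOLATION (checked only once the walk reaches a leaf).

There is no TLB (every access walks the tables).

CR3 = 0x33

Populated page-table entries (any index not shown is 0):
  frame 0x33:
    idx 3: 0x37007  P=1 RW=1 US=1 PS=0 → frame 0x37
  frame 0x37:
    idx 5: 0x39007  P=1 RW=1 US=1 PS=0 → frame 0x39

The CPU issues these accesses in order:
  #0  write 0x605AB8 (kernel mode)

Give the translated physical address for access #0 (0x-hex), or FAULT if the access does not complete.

Walk each access:
#0 VA=0x605AB8 (w,kernel):
  L0 @0x33[3] → 0x37007  P=1,RW=1,US=1,PS=0
  L1 @0x37[5] → 0x39007  P=1,RW=1,US=1,PS=0
  → PA=0x39AB8  (2 entries read)

Access #0 PA: 0x39AB8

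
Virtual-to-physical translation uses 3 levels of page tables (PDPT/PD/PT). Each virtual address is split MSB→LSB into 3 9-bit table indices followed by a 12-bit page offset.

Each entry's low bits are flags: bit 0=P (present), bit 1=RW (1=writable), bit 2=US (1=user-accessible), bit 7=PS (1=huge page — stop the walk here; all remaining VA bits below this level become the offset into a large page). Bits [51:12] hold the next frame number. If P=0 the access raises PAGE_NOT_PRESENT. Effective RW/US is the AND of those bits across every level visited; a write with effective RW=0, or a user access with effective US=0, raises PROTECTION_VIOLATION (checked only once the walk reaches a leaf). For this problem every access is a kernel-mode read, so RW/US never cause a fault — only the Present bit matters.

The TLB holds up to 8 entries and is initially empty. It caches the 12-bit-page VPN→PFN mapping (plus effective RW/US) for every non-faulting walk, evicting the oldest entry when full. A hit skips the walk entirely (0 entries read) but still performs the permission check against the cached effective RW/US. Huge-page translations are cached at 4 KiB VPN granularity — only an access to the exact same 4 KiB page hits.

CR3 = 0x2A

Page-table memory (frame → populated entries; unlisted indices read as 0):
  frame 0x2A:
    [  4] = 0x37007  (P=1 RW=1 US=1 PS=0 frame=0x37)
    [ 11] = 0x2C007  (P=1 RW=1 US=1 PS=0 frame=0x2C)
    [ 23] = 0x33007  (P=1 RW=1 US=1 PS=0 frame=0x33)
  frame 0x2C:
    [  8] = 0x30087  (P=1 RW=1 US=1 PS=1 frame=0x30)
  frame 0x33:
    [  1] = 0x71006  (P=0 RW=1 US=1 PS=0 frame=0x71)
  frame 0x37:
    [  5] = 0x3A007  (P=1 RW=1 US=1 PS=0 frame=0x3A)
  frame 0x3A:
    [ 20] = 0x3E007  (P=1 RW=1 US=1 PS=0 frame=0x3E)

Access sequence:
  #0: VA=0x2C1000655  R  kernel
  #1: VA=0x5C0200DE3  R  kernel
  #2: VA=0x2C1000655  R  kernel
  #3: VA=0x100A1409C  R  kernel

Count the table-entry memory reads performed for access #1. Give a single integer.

Per-access translation:
#0 VA=0x2C1000655 (r,kernel):
  [0] read 0x2A idx=11: raw=0x2C007 flags P=1 W=1 U=1 S=0
  [1] read 0x2C idx=8: raw=0x30087 flags P=1 W=1 U=1 S=1
  ⇒ phys 0x30655 (huge @L1)  [2 reads]
#1 VA=0x5C0200DE3 (r,kernel):
  [0] read 0x2A idx=23: raw=0x33007 flags P=1 W=1 U=1 S=0
  [1] read 0x33 idx=1: raw=0x71006 flags P=0 W=1 U=1 S=0
  → PAGE_NOT_PRESENT  (2 entries read)
#2 VA=0x2C1000655 (r,kernel):
  TLB hit vpn=0x2C1000 → PA=0x30655
#3 VA=0x100A1409C (r,kernel):
  [0] read 0x2A idx=4: raw=0x37007 flags P=1 W=1 U=1 S=0
  [1] read 0x37 idx=5: raw=0x3A007 flags P=1 W=1 U=1 S=0
  [2] read 0x3A idx=20: raw=0x3E007 flags P=1 W=1 U=1 S=0
  ⇒ phys 0x3E09C  [3 reads]

Entries read for #1: 2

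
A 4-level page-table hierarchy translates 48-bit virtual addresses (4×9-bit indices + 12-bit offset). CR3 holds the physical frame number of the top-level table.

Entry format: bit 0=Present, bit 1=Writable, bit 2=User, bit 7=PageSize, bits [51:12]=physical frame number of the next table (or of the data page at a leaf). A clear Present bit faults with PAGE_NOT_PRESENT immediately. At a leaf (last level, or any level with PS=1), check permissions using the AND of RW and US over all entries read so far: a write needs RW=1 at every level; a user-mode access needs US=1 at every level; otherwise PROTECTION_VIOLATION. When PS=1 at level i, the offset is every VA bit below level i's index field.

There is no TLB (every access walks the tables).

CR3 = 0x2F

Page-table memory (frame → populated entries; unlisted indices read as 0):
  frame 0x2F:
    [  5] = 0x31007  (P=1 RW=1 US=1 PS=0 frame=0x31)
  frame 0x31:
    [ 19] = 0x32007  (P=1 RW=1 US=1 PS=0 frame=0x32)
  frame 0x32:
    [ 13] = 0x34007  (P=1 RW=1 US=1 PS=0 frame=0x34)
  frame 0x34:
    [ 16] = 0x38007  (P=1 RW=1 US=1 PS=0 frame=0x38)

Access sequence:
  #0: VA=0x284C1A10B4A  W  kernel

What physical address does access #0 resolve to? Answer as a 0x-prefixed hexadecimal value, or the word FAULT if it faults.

Per-access translation:
#0 VA=0x284C1A10B4A (w,kernel):
  [0] read 0x2F idx=5: raw=0x31007 flags P=1 W=1 U=1 S=0
  [1] read 0x31 idx=19: raw=0x32007 flags P=1 W=1 U=1 S=0
  [2] read 0x32 idx=13: raw=0x34007 flags P=1 W=1 U=1 S=0
  [3] read 0x34 idx=16: raw=0x38007 flags P=1 W=1 U=1 S=0
  ⇒ phys 0x38B4A  [4 reads]

Access #0 PA: 0x38B4A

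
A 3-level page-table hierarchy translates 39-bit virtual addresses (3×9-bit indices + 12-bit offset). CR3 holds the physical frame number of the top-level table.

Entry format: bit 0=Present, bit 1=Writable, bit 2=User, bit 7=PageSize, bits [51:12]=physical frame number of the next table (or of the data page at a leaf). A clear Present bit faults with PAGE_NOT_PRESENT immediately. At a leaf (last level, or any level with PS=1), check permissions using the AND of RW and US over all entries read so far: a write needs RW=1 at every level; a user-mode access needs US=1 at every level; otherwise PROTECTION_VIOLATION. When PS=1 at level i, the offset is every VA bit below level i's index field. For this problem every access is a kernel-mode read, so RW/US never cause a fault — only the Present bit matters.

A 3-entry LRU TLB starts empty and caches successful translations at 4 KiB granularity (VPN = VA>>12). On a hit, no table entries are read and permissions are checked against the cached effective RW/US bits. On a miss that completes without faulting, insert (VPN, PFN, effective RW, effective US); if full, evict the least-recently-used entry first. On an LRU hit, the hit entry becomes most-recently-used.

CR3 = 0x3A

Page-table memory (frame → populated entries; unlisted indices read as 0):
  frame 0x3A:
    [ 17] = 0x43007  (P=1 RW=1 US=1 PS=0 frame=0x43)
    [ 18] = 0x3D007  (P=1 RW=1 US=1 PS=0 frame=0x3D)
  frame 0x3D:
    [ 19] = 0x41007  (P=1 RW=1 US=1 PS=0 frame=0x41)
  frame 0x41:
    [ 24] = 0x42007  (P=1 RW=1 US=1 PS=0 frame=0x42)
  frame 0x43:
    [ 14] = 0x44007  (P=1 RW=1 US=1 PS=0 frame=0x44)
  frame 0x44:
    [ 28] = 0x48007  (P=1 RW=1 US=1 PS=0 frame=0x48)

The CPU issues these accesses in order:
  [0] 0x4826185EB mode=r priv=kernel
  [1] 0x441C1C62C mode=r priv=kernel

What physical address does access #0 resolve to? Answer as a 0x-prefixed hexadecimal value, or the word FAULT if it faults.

Walk each access:
#0 VA=0x4826185EB (r,kernel):
  [0] read 0x3A idx=18: raw=0x3D007 flags P=1 W=1 U=1 S=0
  [1] read 0x3D idx=19: raw=0x41007 flags P=1 W=1 U=1 S=0
  [2] read 0x41 idx=24: raw=0x42007 flags P=1 W=1 U=1 S=0
  ✓ 0x425EB  — 3 lookups
#1 VA=0x441C1C62C (r,kernel):
  [0] read 0x3A idx=17: raw=0x43007 flags P=1 W=1 U=1 S=0
  [1] read 0x43 idx=14: raw=0x44007 flags P=1 W=1 U=1 S=0
  [2] read 0x44 idx=28: raw=0x48007 flags P=1 W=1 U=1 S=0
  ✓ 0x4862C  — 3 lookups

Access #0 PA: 0x425EB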